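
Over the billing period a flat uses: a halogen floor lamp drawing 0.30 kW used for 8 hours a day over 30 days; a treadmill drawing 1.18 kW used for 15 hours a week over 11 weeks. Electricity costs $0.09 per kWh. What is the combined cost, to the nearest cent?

halogen floor lamp: Runtime = 8 h/day × 30 days = 240 h
halogen floor lamp: 0.3 kW × 240 h = 72 kWh
treadmill: Runtime = 15 h/week × 11 weeks = 165 h
treadmill: 1.18 kW × 165 h = 194.7 kWh
Total energy = 266.7 kWh
Cost = 266.7 × $0.09 = $24.00

$24.00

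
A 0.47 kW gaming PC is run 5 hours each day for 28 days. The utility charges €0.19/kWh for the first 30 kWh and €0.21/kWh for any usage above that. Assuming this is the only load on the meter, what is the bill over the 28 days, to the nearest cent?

Runtime = 5 h/day × 28 days = 140 h
Energy = 0.47 kW × 140 h = 65.8 kWh
Tier 1 (0–30 kWh): 30 × €0.19 = €5.7
Above 30 kWh: 35.8 × €0.21 = €7.518
Bill = €13.22

€13.22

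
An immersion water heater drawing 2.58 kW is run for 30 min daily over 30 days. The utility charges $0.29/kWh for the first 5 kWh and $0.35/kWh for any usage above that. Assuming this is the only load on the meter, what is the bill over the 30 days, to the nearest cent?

Runtime = 30 min × 30 = 900 min = 15 h
Energy = 2.58 kW × 15 h = 38.7 kWh
Tier 1 (0–5 kWh): 5 × $0.29 = $1.45
Above 5 kWh: 33.7 × $0.35 = $11.795
Bill = $13.25

$13.25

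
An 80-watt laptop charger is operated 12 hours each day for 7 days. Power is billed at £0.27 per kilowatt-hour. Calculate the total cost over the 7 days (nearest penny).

Runtime = 12 h/day × 7 days = 84 h
Energy = 0.08 kW × 84 h = 6.72 kWh
Cost = 6.72 kWh × £0.27/kWh = £1.81

£1.81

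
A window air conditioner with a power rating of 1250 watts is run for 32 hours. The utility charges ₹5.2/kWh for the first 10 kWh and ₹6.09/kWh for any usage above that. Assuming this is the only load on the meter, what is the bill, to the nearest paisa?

₹234.70

Energy = 1.25 kW × 32 h = 40 kWh
Tier 1 (0–10 kWh): 10 × ₹5.2 = ₹52
Above 10 kWh: 30 × ₹6.09 = ₹182.7
Bill = ₹234.70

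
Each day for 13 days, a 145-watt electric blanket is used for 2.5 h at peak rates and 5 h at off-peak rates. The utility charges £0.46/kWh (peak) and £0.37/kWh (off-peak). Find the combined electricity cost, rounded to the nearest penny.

£5.66

Peak energy = 0.145 kW × 2.5 h × 13 = 4.7125 kWh
Off-peak energy = 0.145 kW × 5 h × 13 = 9.425 kWh
Cost = 4.7125 × £0.46 + 9.425 × £0.37 = £2.16775 + £3.48725 = £5.66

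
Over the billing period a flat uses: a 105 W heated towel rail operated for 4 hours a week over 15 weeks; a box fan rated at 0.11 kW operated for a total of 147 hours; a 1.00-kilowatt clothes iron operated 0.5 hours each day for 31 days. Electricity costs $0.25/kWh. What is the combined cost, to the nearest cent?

$9.49

heated towel rail: Runtime = 4 h/week × 15 weeks = 60 h
heated towel rail: 0.105 kW × 60 h = 6.3 kWh
box fan: 0.11 kW × 147 h = 16.17 kWh
clothes iron: Runtime = 0.5 h/day × 31 days = 15.5 h
clothes iron: 1 kW × 15.5 h = 15.5 kWh
Total energy = 37.97 kWh
Cost = 37.97 × $0.25 = $9.49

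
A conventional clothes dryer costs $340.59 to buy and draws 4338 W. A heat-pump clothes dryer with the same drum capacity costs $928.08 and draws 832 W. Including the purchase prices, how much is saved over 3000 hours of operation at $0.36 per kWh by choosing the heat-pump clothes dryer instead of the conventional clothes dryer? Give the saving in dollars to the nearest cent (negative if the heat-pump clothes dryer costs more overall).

$3198.99

conventional clothes dryer: $340.59 + (4338/1000) kW × 3000 h × $0.36 = $340.59 + $4685.04 = $5025.63
heat-pump clothes dryer: $928.08 + (832/1000) kW × 3000 h × $0.36 = $928.08 + $898.56 = $1826.64
Saving = $5025.63 − $1826.64 = $3198.99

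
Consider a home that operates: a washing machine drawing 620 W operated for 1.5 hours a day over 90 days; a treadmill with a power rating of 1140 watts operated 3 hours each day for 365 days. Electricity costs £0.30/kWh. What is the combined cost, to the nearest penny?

washing machine: Runtime = 1.5 h/day × 90 days = 135 h
washing machine: 0.62 kW × 135 h = 83.7 kWh
treadmill: Runtime = 3 h/day × 365 days = 1095 h
treadmill: 1.14 kW × 1095 h = 1248.3 kWh
Total energy = 1332 kWh
Cost = 1332 × £0.30 = £399.60

£399.60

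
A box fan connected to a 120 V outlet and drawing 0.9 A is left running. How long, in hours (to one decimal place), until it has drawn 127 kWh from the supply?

1175.9 h

Power = 0.9 A × 120 V = 108 W = 0.108 kW
Hours = 127 kWh ÷ 0.108 kW = 1175.9 h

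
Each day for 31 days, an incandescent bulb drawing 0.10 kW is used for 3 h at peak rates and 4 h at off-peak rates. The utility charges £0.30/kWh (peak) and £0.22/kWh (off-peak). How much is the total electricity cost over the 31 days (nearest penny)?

Peak energy = 0.1 kW × 3 h × 31 = 9.3 kWh
Off-peak energy = 0.1 kW × 4 h × 31 = 12.4 kWh
Cost = 9.3 × £0.30 + 12.4 × £0.22 = £2.79 + £2.728 = £5.52

£5.52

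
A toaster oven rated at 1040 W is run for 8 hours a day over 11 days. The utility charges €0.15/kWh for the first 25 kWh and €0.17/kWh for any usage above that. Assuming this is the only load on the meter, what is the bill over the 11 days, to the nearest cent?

€15.06

Runtime = 8 h/day × 11 days = 88 h
Energy = 1.04 kW × 88 h = 91.52 kWh
Tier 1 (0–25 kWh): 25 × €0.15 = €3.75
Above 25 kWh: 66.52 × €0.17 = €11.3084
Bill = €15.06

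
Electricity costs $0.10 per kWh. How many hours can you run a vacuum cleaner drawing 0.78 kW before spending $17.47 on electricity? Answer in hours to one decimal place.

224.0 h

Energy available = $17.47 ÷ $0.10/kWh = 174.7 kWh
Hours = 174.7 kWh ÷ 0.78 kW = 224.0 h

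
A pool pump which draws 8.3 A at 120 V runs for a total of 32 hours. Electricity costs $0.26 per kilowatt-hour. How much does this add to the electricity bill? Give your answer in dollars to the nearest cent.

Power = 8.3 A × 120 V = 996 W = 0.996 kW
Energy = 0.996 kW × 32 h = 31.872 kWh
Cost = 31.872 kWh × $0.26/kWh = $8.29

$8.29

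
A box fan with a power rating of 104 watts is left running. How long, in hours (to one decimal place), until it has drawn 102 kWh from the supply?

980.8 h

Hours = 102 kWh ÷ 0.104 kW = 980.8 h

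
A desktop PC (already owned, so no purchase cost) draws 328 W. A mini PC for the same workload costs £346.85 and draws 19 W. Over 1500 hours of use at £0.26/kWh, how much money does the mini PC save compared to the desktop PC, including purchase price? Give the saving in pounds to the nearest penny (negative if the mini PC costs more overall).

desktop PC: £0.00 + (328/1000) kW × 1500 h × £0.26 = £0.00 + £127.92 = £127.92
mini PC: £346.85 + (19/1000) kW × 1500 h × £0.26 = £346.85 + £7.41 = £354.26
Saving = £127.92 − £354.26 = −£226.34

-£226.34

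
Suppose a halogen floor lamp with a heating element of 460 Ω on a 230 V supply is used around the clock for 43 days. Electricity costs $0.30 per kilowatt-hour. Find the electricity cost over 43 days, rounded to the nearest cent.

$35.60

Power = V²/R = 230²/460 = 115 W = 0.115 kW
Runtime = 24 h × 43 = 1032 h
Energy = 0.115 kW × 1032 h = 118.68 kWh
Cost = 118.68 kWh × $0.30/kWh = $35.60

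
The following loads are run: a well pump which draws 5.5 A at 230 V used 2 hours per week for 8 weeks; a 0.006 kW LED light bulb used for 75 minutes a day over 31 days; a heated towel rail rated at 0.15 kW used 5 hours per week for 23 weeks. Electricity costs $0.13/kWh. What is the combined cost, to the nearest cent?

well pump: Power = 5.5 A × 230 V = 1265 W = 1.265 kW
well pump: Runtime = 2 h/week × 8 weeks = 16 h
well pump: 1.265 kW × 16 h = 20.24 kWh
LED light bulb: Runtime = 75 min × 31 = 2325 min = 38.75 h
LED light bulb: 0.006 kW × 38.75 h = 0.2325 kWh
heated towel rail: Runtime = 5 h/week × 23 weeks = 115 h
heated towel rail: 0.15 kW × 115 h = 17.25 kWh
Total energy = 37.7225 kWh
Cost = 37.7225 × $0.13 = $4.90

$4.90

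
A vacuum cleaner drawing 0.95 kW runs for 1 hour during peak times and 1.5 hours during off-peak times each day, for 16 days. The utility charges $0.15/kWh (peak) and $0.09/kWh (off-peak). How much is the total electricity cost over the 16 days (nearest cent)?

$4.33

Peak energy = 0.95 kW × 1 h × 16 = 15.2 kWh
Off-peak energy = 0.95 kW × 1.5 h × 16 = 22.8 kWh
Cost = 15.2 × $0.15 + 22.8 × $0.09 = $2.28 + $2.052 = $4.33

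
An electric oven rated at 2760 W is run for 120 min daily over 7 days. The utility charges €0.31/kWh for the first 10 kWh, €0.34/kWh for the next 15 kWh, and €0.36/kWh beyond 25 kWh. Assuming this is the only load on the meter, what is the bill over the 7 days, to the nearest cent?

€13.11

Runtime = 120 min × 7 = 840 min = 14 h
Energy = 2.76 kW × 14 h = 38.64 kWh
Tier 1 (0–10 kWh): 10 × €0.31 = €3.1
Tier 2 (10–25 kWh): 15 × €0.34 = €5.1
Above 25 kWh: 13.64 × €0.36 = €4.9104
Bill = €13.11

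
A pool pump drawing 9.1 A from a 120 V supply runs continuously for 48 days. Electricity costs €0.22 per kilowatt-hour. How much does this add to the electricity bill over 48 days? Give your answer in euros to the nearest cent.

Power = 9.1 A × 120 V = 1092 W = 1.092 kW
Runtime = 24 h × 48 = 1152 h
Energy = 1.092 kW × 1152 h = 1257.984 kWh
Cost = 1257.984 kWh × €0.22/kWh = €276.76

€276.76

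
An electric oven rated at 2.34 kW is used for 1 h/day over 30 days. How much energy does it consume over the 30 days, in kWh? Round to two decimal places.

70.20 kWh

Runtime = 1 h/day × 30 days = 30 h
Energy = 2.34 kW × 30 h = 70.2 kWh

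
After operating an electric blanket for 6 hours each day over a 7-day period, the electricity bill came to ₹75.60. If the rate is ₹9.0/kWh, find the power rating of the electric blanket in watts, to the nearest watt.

200 W

Energy = ₹75.60 ÷ ₹9.0/kWh = 8.4 kWh
Runtime = 6 h/day × 7 days = 42 h
Power = 8.4 kWh ÷ 42 h = 0.2 kW = 200 W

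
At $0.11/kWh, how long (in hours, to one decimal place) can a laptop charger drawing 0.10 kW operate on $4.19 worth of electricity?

Energy available = $4.19 ÷ $0.11/kWh = 38.0909 kWh
Hours = 38.0909 kWh ÷ 0.1 kW = 380.9 h

380.9 h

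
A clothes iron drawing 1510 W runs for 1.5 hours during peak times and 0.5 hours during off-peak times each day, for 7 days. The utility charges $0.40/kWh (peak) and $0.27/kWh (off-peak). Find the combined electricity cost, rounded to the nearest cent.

Peak energy = 1.51 kW × 1.5 h × 7 = 15.855 kWh
Off-peak energy = 1.51 kW × 0.5 h × 7 = 5.285 kWh
Cost = 15.855 × $0.40 + 5.285 × $0.27 = $6.342 + $1.42695 = $7.77

$7.77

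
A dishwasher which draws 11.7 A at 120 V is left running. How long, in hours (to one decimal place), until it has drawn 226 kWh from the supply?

Power = 11.7 A × 120 V = 1404 W = 1.404 kW
Hours = 226 kWh ÷ 1.404 kW = 161.0 h

161.0 h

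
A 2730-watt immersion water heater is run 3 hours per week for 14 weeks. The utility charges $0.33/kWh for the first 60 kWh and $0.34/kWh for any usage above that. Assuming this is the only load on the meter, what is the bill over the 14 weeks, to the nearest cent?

$38.38

Runtime = 3 h/week × 14 weeks = 42 h
Energy = 2.73 kW × 42 h = 114.66 kWh
Tier 1 (0–60 kWh): 60 × $0.33 = $19.8
Above 60 kWh: 54.66 × $0.34 = $18.5844
Bill = $38.38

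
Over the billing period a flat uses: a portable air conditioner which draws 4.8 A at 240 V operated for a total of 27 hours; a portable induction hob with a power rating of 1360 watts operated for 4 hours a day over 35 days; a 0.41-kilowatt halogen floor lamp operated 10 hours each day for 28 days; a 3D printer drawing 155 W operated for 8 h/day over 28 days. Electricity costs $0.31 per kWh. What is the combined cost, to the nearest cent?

$115.02

portable air conditioner: Power = 4.8 A × 240 V = 1152 W = 1.152 kW
portable air conditioner: 1.152 kW × 27 h = 31.104 kWh
portable induction hob: Runtime = 4 h/day × 35 days = 140 h
portable induction hob: 1.36 kW × 140 h = 190.4 kWh
halogen floor lamp: Runtime = 10 h/day × 28 days = 280 h
halogen floor lamp: 0.41 kW × 280 h = 114.8 kWh
3D printer: Runtime = 8 h/day × 28 days = 224 h
3D printer: 0.155 kW × 224 h = 34.72 kWh
Total energy = 371.024 kWh
Cost = 371.024 × $0.31 = $115.02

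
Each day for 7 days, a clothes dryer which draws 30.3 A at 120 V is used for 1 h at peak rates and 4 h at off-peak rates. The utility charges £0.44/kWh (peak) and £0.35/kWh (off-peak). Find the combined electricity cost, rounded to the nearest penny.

Power = 30.3 A × 120 V = 3636 W = 3.636 kW
Peak energy = 3.636 kW × 1 h × 7 = 25.452 kWh
Off-peak energy = 3.636 kW × 4 h × 7 = 101.808 kWh
Cost = 25.452 × £0.44 + 101.808 × £0.35 = £11.19888 + £35.6328 = £46.83

£46.83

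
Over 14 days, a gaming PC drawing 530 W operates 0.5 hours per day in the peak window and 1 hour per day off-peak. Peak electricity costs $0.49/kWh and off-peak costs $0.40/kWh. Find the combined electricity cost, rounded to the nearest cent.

Peak energy = 0.53 kW × 0.5 h × 14 = 3.71 kWh
Off-peak energy = 0.53 kW × 1 h × 14 = 7.42 kWh
Cost = 3.71 × $0.49 + 7.42 × $0.40 = $1.8179 + $2.968 = $4.79

$4.79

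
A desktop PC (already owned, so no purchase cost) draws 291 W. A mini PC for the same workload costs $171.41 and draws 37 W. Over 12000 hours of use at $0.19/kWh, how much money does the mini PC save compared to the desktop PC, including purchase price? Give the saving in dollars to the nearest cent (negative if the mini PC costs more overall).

$407.71

desktop PC: $0.00 + (291/1000) kW × 12000 h × $0.19 = $0.00 + $663.48 = $663.48
mini PC: $171.41 + (37/1000) kW × 12000 h × $0.19 = $171.41 + $84.36 = $255.77
Saving = $663.48 − $255.77 = $407.71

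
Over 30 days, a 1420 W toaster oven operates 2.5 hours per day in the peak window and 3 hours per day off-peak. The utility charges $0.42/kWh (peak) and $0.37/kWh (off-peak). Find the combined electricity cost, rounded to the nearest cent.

Peak energy = 1.42 kW × 2.5 h × 30 = 106.5 kWh
Off-peak energy = 1.42 kW × 3 h × 30 = 127.8 kWh
Cost = 106.5 × $0.42 + 127.8 × $0.37 = $44.73 + $47.286 = $92.02

$92.02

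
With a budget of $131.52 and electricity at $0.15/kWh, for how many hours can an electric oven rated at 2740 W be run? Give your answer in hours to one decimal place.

320.0 h

Energy available = $131.52 ÷ $0.15/kWh = 876.8 kWh
Hours = 876.8 kWh ÷ 2.74 kW = 320.0 h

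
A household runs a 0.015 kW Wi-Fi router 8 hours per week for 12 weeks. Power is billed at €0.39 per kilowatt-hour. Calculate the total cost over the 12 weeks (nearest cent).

Runtime = 8 h/week × 12 weeks = 96 h
Energy = 0.015 kW × 96 h = 1.44 kWh
Cost = 1.44 kWh × €0.39/kWh = €0.56

€0.56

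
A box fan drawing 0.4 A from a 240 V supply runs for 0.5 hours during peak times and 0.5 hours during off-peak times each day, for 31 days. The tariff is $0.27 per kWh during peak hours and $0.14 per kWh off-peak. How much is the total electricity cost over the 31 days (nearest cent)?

Power = 0.4 A × 240 V = 96 W = 0.096 kW
Peak energy = 0.096 kW × 0.5 h × 31 = 1.488 kWh
Off-peak energy = 0.096 kW × 0.5 h × 31 = 1.488 kWh
Cost = 1.488 × $0.27 + 1.488 × $0.14 = $0.40176 + $0.20832 = $0.61

$0.61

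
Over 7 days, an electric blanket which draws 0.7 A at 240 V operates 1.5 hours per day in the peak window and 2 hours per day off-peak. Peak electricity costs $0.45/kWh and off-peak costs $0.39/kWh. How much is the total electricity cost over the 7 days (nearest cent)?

$1.71

Power = 0.7 A × 240 V = 168 W = 0.168 kW
Peak energy = 0.168 kW × 1.5 h × 7 = 1.764 kWh
Off-peak energy = 0.168 kW × 2 h × 7 = 2.352 kWh
Cost = 1.764 × $0.45 + 2.352 × $0.39 = $0.7938 + $0.91728 = $1.71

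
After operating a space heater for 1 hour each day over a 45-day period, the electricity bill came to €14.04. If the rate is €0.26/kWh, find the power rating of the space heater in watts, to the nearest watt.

Energy = €14.04 ÷ €0.26/kWh = 54 kWh
Runtime = 1 h/day × 45 days = 45 h
Power = 54 kWh ÷ 45 h = 1.2 kW = 1200 W

1200 W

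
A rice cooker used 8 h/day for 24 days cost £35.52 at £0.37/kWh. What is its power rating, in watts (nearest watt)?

500 W

Energy = £35.52 ÷ £0.37/kWh = 96 kWh
Runtime = 8 h/day × 24 days = 192 h
Power = 96 kWh ÷ 192 h = 0.5 kW = 500 W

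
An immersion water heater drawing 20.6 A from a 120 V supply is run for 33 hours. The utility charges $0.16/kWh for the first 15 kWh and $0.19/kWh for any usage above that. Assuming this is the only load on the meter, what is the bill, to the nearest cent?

$15.05

Power = 20.6 A × 120 V = 2472 W = 2.472 kW
Energy = 2.472 kW × 33 h = 81.576 kWh
Tier 1 (0–15 kWh): 15 × $0.16 = $2.4
Above 15 kWh: 66.576 × $0.19 = $12.64944
Bill = $15.05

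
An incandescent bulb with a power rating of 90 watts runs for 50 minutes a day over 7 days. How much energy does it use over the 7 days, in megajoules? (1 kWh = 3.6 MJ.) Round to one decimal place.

1.9 MJ

Runtime = 50 min × 7 = 350 min = 5.833333… h
Energy = 0.09 kW × 5.833333… h = 0.525 kWh
= 0.525 × 3.6 MJ = 1.9 MJ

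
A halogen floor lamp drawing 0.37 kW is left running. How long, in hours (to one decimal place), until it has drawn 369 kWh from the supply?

Hours = 369 kWh ÷ 0.37 kW = 997.3 h

997.3 h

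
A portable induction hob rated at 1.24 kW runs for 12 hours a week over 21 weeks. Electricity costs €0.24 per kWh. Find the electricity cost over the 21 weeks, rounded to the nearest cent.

€75.00

Runtime = 12 h/week × 21 weeks = 252 h
Energy = 1.24 kW × 252 h = 312.48 kWh
Cost = 312.48 kWh × €0.24/kWh = €75.00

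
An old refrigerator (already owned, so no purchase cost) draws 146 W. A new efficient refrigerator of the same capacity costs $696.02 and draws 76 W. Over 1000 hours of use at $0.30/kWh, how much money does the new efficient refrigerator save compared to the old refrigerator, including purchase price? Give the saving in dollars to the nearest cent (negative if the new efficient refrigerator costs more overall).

old refrigerator: $0.00 + (146/1000) kW × 1000 h × $0.30 = $0.00 + $43.8 = $43.8
new efficient refrigerator: $696.02 + (76/1000) kW × 1000 h × $0.30 = $696.02 + $22.8 = $718.82
Saving = $43.8 − $718.82 = −$675.02

-$675.02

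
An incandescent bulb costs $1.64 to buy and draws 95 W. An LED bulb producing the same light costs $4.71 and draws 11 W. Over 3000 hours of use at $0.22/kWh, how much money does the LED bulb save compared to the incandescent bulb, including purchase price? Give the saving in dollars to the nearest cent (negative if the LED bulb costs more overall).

$52.37

incandescent bulb: $1.64 + (95/1000) kW × 3000 h × $0.22 = $1.64 + $62.7 = $64.34
LED bulb: $4.71 + (11/1000) kW × 3000 h × $0.22 = $4.71 + $7.26 = $11.97
Saving = $64.34 − $11.97 = $52.37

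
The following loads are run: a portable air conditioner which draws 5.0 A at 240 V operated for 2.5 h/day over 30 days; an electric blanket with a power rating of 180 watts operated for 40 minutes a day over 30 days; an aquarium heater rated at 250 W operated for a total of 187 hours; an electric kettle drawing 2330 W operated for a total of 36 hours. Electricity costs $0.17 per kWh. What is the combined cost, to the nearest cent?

$38.12

portable air conditioner: Power = 5.0 A × 240 V = 1200 W = 1.2 kW
portable air conditioner: Runtime = 2.5 h/day × 30 days = 75 h
portable air conditioner: 1.2 kW × 75 h = 90 kWh
electric blanket: Runtime = 40 min × 30 = 1200 min = 20 h
electric blanket: 0.18 kW × 20 h = 3.6 kWh
aquarium heater: 0.25 kW × 187 h = 46.75 kWh
electric kettle: 2.33 kW × 36 h = 83.88 kWh
Total energy = 224.23 kWh
Cost = 224.23 × $0.17 = $38.12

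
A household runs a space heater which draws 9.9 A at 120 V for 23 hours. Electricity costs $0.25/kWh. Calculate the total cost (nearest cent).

$6.83

Power = 9.9 A × 120 V = 1188 W = 1.188 kW
Energy = 1.188 kW × 23 h = 27.324 kWh
Cost = 27.324 kWh × $0.25/kWh = $6.83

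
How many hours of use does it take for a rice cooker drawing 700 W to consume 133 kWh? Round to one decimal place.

190.0 h

Hours = 133 kWh ÷ 0.7 kW = 190.0 h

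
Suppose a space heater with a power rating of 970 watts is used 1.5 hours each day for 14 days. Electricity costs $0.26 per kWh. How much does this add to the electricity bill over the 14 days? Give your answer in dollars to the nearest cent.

Runtime = 1.5 h/day × 14 days = 21 h
Energy = 0.97 kW × 21 h = 20.37 kWh
Cost = 20.37 kWh × $0.26/kWh = $5.30

$5.30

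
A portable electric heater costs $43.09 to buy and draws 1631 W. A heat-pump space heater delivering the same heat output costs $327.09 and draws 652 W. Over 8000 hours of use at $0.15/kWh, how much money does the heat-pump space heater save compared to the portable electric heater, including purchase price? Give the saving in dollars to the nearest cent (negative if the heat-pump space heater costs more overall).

portable electric heater: $43.09 + (1631/1000) kW × 8000 h × $0.15 = $43.09 + $1957.2 = $2000.29
heat-pump space heater: $327.09 + (652/1000) kW × 8000 h × $0.15 = $327.09 + $782.4 = $1109.49
Saving = $2000.29 − $1109.49 = $890.8

$890.80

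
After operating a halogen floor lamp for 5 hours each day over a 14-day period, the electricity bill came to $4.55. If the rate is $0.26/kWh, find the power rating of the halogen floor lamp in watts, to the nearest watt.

250 W

Energy = $4.55 ÷ $0.26/kWh = 17.5 kWh
Runtime = 5 h/day × 14 days = 70 h
Power = 17.5 kWh ÷ 70 h = 0.25 kW = 250 W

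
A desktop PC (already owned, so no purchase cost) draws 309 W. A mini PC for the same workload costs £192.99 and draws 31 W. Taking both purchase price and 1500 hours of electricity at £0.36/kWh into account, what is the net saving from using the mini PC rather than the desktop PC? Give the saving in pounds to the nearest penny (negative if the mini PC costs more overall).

desktop PC: £0.00 + (309/1000) kW × 1500 h × £0.36 = £0.00 + £166.86 = £166.86
mini PC: £192.99 + (31/1000) kW × 1500 h × £0.36 = £192.99 + £16.74 = £209.73
Saving = £166.86 − £209.73 = −£42.87

-£42.87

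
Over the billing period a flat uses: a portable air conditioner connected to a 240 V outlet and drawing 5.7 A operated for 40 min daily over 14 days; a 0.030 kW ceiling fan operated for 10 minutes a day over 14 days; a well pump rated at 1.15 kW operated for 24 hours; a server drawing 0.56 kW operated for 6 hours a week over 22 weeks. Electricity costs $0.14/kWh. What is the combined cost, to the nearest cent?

$16.01

portable air conditioner: Power = 5.7 A × 240 V = 1368 W = 1.368 kW
portable air conditioner: Runtime = 40 min × 14 = 560 min = 9.333333… h
portable air conditioner: 1.368 kW × 9.333333… h = 12.768 kWh
ceiling fan: Runtime = 10 min × 14 = 140 min = 2.333333… h
ceiling fan: 0.03 kW × 2.333333… h = 0.07 kWh
well pump: 1.15 kW × 24 h = 27.6 kWh
server: Runtime = 6 h/week × 22 weeks = 132 h
server: 0.56 kW × 132 h = 73.92 kWh
Total energy = 114.358 kWh
Cost = 114.358 × $0.14 = $16.01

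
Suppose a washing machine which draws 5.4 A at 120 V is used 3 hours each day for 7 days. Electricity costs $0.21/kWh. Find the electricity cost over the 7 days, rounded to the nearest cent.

Power = 5.4 A × 120 V = 648 W = 0.648 kW
Runtime = 3 h/day × 7 days = 21 h
Energy = 0.648 kW × 21 h = 13.608 kWh
Cost = 13.608 kWh × $0.21/kWh = $2.86

$2.86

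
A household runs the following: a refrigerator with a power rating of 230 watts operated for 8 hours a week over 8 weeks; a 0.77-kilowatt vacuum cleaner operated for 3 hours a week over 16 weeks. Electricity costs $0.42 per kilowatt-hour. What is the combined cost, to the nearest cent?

$21.71

refrigerator: Runtime = 8 h/week × 8 weeks = 64 h
refrigerator: 0.23 kW × 64 h = 14.72 kWh
vacuum cleaner: Runtime = 3 h/week × 16 weeks = 48 h
vacuum cleaner: 0.77 kW × 48 h = 36.96 kWh
Total energy = 51.68 kWh
Cost = 51.68 × $0.42 = $21.71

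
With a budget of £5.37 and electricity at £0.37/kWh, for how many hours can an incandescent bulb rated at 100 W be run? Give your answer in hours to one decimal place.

Energy available = £5.37 ÷ £0.37/kWh = 14.5135 kWh
Hours = 14.5135 kWh ÷ 0.1 kW = 145.1 h

145.1 h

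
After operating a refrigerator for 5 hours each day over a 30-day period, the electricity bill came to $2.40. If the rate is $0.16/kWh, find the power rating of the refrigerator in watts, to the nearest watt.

Energy = $2.40 ÷ $0.16/kWh = 15 kWh
Runtime = 5 h/day × 30 days = 150 h
Power = 15 kWh ÷ 150 h = 0.1 kW = 100 W

100 W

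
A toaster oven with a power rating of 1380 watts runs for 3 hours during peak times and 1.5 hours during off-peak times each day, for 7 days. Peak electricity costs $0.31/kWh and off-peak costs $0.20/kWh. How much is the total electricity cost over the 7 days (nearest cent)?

Peak energy = 1.38 kW × 3 h × 7 = 28.98 kWh
Off-peak energy = 1.38 kW × 1.5 h × 7 = 14.49 kWh
Cost = 28.98 × $0.31 + 14.49 × $0.20 = $8.9838 + $2.898 = $11.88

$11.88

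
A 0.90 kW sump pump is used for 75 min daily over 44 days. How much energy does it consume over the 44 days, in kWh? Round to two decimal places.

Runtime = 75 min × 44 = 3300 min = 55 h
Energy = 0.9 kW × 55 h = 49.5 kWh

49.50 kWh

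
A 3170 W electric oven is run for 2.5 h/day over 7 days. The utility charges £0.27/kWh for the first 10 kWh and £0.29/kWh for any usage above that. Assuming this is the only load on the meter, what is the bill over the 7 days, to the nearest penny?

Runtime = 2.5 h/day × 7 days = 17.5 h
Energy = 3.17 kW × 17.5 h = 55.475 kWh
Tier 1 (0–10 kWh): 10 × £0.27 = £2.7
Above 10 kWh: 45.475 × £0.29 = £13.18775
Bill = £15.89

£15.89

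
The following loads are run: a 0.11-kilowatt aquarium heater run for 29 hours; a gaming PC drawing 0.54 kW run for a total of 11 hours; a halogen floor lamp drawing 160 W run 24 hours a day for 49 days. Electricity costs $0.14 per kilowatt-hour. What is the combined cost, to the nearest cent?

aquarium heater: 0.11 kW × 29 h = 3.19 kWh
gaming PC: 0.54 kW × 11 h = 5.94 kWh
halogen floor lamp: Runtime = 24 h × 49 = 1176 h
halogen floor lamp: 0.16 kW × 1176 h = 188.16 kWh
Total energy = 197.29 kWh
Cost = 197.29 × $0.14 = $27.62

$27.62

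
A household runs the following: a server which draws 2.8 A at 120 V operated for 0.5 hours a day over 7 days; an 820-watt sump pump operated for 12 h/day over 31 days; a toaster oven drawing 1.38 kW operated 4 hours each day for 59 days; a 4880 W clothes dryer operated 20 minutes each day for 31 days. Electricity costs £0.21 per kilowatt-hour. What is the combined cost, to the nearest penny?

server: Power = 2.8 A × 120 V = 336 W = 0.336 kW
server: Runtime = 0.5 h/day × 7 days = 3.5 h
server: 0.336 kW × 3.5 h = 1.176 kWh
sump pump: Runtime = 12 h/day × 31 days = 372 h
sump pump: 0.82 kW × 372 h = 305.04 kWh
toaster oven: Runtime = 4 h/day × 59 days = 236 h
toaster oven: 1.38 kW × 236 h = 325.68 kWh
clothes dryer: Runtime = 20 min × 31 = 620 min = 10.333333… h
clothes dryer: 4.88 kW × 10.333333… h = 50.426666… kWh
Total energy = 682.322666… kWh
Cost = 682.322666… × £0.21 = £143.29

£143.29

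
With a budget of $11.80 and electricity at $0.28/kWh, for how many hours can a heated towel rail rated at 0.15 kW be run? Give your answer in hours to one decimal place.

281.0 h

Energy available = $11.80 ÷ $0.28/kWh = 42.1429 kWh
Hours = 42.1429 kWh ÷ 0.15 kW = 281.0 h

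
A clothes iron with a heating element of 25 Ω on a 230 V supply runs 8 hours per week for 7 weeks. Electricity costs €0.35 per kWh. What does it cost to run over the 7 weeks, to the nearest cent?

€41.47

Power = V²/R = 230²/25 = 2116 W = 2.116 kW
Runtime = 8 h/week × 7 weeks = 56 h
Energy = 2.116 kW × 56 h = 118.496 kWh
Cost = 118.496 kWh × €0.35/kWh = €41.47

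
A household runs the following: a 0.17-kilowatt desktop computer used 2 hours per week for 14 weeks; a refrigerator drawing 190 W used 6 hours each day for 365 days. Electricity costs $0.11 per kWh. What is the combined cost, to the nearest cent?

desktop computer: Runtime = 2 h/week × 14 weeks = 28 h
desktop computer: 0.17 kW × 28 h = 4.76 kWh
refrigerator: Runtime = 6 h/day × 365 days = 2190 h
refrigerator: 0.19 kW × 2190 h = 416.1 kWh
Total energy = 420.86 kWh
Cost = 420.86 × $0.11 = $46.29

$46.29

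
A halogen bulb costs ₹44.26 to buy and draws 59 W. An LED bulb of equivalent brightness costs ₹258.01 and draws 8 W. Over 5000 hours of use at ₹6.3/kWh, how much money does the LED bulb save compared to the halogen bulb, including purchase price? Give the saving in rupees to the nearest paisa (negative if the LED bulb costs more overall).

halogen bulb: ₹44.26 + (59/1000) kW × 5000 h × ₹6.3 = ₹44.26 + ₹1858.5 = ₹1902.76
LED bulb: ₹258.01 + (8/1000) kW × 5000 h × ₹6.3 = ₹258.01 + ₹252 = ₹510.01
Saving = ₹1902.76 − ₹510.01 = ₹1392.75

₹1392.75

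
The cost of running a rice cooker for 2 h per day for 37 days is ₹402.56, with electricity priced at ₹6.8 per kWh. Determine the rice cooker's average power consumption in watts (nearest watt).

800 W

Energy = ₹402.56 ÷ ₹6.8/kWh = 59.2 kWh
Runtime = 2 h/day × 37 days = 74 h
Power = 59.2 kWh ÷ 74 h = 0.8 kW = 800 W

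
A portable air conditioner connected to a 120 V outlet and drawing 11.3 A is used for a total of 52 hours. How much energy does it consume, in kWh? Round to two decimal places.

70.51 kWh

Power = 11.3 A × 120 V = 1356 W = 1.356 kW
Energy = 1.356 kW × 52 h = 70.512 kWh ≈ 70.51 kWh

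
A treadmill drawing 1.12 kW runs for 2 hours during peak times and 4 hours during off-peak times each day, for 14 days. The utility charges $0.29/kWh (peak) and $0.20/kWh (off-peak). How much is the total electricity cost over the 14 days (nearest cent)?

$21.64

Peak energy = 1.12 kW × 2 h × 14 = 31.36 kWh
Off-peak energy = 1.12 kW × 4 h × 14 = 62.72 kWh
Cost = 31.36 × $0.29 + 62.72 × $0.20 = $9.0944 + $12.544 = $21.64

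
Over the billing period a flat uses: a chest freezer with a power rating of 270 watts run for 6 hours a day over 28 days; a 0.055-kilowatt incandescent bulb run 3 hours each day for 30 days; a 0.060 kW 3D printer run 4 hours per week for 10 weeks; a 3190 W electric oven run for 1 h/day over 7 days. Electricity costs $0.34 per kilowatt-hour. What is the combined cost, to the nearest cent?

$25.51

chest freezer: Runtime = 6 h/day × 28 days = 168 h
chest freezer: 0.27 kW × 168 h = 45.36 kWh
incandescent bulb: Runtime = 3 h/day × 30 days = 90 h
incandescent bulb: 0.055 kW × 90 h = 4.95 kWh
3D printer: Runtime = 4 h/week × 10 weeks = 40 h
3D printer: 0.06 kW × 40 h = 2.4 kWh
electric oven: Runtime = 1 h/day × 7 days = 7 h
electric oven: 3.19 kW × 7 h = 22.33 kWh
Total energy = 75.04 kWh
Cost = 75.04 × $0.34 = $25.51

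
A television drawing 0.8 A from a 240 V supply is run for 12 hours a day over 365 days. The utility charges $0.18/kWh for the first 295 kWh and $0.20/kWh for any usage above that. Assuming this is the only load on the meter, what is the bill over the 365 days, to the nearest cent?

$162.29

Power = 0.8 A × 240 V = 192 W = 0.192 kW
Runtime = 12 h/day × 365 days = 4380 h
Energy = 0.192 kW × 4380 h = 840.96 kWh
Tier 1 (0–295 kWh): 295 × $0.18 = $53.1
Above 295 kWh: 545.96 × $0.20 = $109.192
Bill = $162.29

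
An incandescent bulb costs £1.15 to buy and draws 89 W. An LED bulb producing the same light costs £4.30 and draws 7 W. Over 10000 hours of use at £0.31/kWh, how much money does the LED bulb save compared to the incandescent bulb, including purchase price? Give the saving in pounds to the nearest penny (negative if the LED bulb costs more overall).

£251.05

incandescent bulb: £1.15 + (89/1000) kW × 10000 h × £0.31 = £1.15 + £275.9 = £277.05
LED bulb: £4.30 + (7/1000) kW × 10000 h × £0.31 = £4.30 + £21.7 = £26
Saving = £277.05 − £26 = £251.05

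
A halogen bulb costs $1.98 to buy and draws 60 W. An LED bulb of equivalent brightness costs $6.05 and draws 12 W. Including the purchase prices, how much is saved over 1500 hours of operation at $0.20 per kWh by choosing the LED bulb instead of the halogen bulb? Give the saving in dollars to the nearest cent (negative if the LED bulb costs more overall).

halogen bulb: $1.98 + (60/1000) kW × 1500 h × $0.20 = $1.98 + $18 = $19.98
LED bulb: $6.05 + (12/1000) kW × 1500 h × $0.20 = $6.05 + $3.6 = $9.65
Saving = $19.98 − $9.65 = $10.33

$10.33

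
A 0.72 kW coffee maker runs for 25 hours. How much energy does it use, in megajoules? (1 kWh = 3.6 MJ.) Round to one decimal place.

64.8 MJ

Energy = 0.72 kW × 25 h = 18 kWh
= 18 × 3.6 MJ = 64.8 MJ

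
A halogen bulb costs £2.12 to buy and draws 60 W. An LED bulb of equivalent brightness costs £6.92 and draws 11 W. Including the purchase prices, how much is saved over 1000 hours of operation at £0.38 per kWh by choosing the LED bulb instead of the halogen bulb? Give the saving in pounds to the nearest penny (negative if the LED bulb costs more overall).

halogen bulb: £2.12 + (60/1000) kW × 1000 h × £0.38 = £2.12 + £22.8 = £24.92
LED bulb: £6.92 + (11/1000) kW × 1000 h × £0.38 = £6.92 + £4.18 = £11.1
Saving = £24.92 − £11.1 = £13.82

£13.82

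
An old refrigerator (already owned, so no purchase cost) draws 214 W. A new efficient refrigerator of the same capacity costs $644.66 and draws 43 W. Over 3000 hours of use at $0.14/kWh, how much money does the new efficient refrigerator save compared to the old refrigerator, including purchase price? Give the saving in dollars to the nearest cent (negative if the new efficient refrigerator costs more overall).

old refrigerator: $0.00 + (214/1000) kW × 3000 h × $0.14 = $0.00 + $89.88 = $89.88
new efficient refrigerator: $644.66 + (43/1000) kW × 3000 h × $0.14 = $644.66 + $18.06 = $662.72
Saving = $89.88 − $662.72 = −$572.84

-$572.84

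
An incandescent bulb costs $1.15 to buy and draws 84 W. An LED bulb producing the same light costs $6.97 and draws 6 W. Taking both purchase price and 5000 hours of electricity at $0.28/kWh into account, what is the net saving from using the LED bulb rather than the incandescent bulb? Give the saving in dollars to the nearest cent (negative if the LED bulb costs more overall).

incandescent bulb: $1.15 + (84/1000) kW × 5000 h × $0.28 = $1.15 + $117.6 = $118.75
LED bulb: $6.97 + (6/1000) kW × 5000 h × $0.28 = $6.97 + $8.4 = $15.37
Saving = $118.75 − $15.37 = $103.38

$103.38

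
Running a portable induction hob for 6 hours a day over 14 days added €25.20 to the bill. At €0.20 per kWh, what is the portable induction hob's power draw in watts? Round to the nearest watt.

1500 W

Energy = €25.20 ÷ €0.20/kWh = 126 kWh
Runtime = 6 h/day × 14 days = 84 h
Power = 126 kWh ÷ 84 h = 1.5 kW = 1500 W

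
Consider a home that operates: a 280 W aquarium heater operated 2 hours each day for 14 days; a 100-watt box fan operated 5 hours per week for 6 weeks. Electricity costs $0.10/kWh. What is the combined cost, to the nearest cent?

aquarium heater: Runtime = 2 h/day × 14 days = 28 h
aquarium heater: 0.28 kW × 28 h = 7.84 kWh
box fan: Runtime = 5 h/week × 6 weeks = 30 h
box fan: 0.1 kW × 30 h = 3 kWh
Total energy = 10.84 kWh
Cost = 10.84 × $0.10 = $1.08

$1.08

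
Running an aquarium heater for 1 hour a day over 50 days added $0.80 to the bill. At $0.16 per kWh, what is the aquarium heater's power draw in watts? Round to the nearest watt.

Energy = $0.80 ÷ $0.16/kWh = 5 kWh
Runtime = 1 h/day × 50 days = 50 h
Power = 5 kWh ÷ 50 h = 0.1 kW = 100 W

100 W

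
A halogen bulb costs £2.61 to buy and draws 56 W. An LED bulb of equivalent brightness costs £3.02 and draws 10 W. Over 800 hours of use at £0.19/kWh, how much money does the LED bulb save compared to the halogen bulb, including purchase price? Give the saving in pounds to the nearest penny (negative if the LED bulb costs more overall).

£6.58

halogen bulb: £2.61 + (56/1000) kW × 800 h × £0.19 = £2.61 + £8.512 = £11.122
LED bulb: £3.02 + (10/1000) kW × 800 h × £0.19 = £3.02 + £1.52 = £4.54
Saving = £11.122 − £4.54 = £6.582 → £6.58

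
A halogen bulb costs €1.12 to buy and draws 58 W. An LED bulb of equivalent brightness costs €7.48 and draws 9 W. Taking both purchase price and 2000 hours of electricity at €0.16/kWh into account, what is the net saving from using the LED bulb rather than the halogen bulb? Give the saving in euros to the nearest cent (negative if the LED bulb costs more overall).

€9.32

halogen bulb: €1.12 + (58/1000) kW × 2000 h × €0.16 = €1.12 + €18.56 = €19.68
LED bulb: €7.48 + (9/1000) kW × 2000 h × €0.16 = €7.48 + €2.88 = €10.36
Saving = €19.68 − €10.36 = €9.32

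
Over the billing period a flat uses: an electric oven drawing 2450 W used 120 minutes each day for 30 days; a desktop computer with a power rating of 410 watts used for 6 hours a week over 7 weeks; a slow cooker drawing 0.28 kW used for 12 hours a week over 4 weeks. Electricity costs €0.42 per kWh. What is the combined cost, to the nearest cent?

€74.62

electric oven: Runtime = 120 min × 30 = 3600 min = 60 h
electric oven: 2.45 kW × 60 h = 147 kWh
desktop computer: Runtime = 6 h/week × 7 weeks = 42 h
desktop computer: 0.41 kW × 42 h = 17.22 kWh
slow cooker: Runtime = 12 h/week × 4 weeks = 48 h
slow cooker: 0.28 kW × 48 h = 13.44 kWh
Total energy = 177.66 kWh
Cost = 177.66 × €0.42 = €74.62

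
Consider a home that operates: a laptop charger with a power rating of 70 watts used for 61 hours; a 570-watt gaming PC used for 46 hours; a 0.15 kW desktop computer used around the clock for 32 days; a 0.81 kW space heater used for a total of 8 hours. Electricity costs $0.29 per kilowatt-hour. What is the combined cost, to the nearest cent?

laptop charger: 0.07 kW × 61 h = 4.27 kWh
gaming PC: 0.57 kW × 46 h = 26.22 kWh
desktop computer: Runtime = 24 h × 32 = 768 h
desktop computer: 0.15 kW × 768 h = 115.2 kWh
space heater: 0.81 kW × 8 h = 6.48 kWh
Total energy = 152.17 kWh
Cost = 152.17 × $0.29 = $44.13

$44.13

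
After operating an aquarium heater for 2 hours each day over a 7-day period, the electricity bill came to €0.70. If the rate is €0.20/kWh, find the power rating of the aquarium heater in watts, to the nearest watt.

Energy = €0.70 ÷ €0.20/kWh = 3.5 kWh
Runtime = 2 h/day × 7 days = 14 h
Power = 3.5 kWh ÷ 14 h = 0.25 kW = 250 W

250 W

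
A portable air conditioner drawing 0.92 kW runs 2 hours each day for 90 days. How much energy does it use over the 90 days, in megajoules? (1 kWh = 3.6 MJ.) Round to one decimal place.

Runtime = 2 h/day × 90 days = 180 h
Energy = 0.92 kW × 180 h = 165.6 kWh
= 165.6 × 3.6 MJ = 596.2 MJ

596.2 MJ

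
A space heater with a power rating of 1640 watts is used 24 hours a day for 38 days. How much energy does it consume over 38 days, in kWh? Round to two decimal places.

Runtime = 24 h × 38 = 912 h
Energy = 1.64 kW × 912 h = 1495.68 kWh

1495.68 kWh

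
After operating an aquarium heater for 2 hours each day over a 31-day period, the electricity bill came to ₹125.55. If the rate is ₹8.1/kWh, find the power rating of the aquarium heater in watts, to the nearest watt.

250 W

Energy = ₹125.55 ÷ ₹8.1/kWh = 15.5 kWh
Runtime = 2 h/day × 31 days = 62 h
Power = 15.5 kWh ÷ 62 h = 0.25 kW = 250 W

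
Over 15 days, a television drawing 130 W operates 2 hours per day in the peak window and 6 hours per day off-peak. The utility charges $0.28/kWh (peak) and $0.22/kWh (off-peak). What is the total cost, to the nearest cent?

$3.67

Peak energy = 0.13 kW × 2 h × 15 = 3.9 kWh
Off-peak energy = 0.13 kW × 6 h × 15 = 11.7 kWh
Cost = 3.9 × $0.28 + 11.7 × $0.22 = $1.092 + $2.574 = $3.67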